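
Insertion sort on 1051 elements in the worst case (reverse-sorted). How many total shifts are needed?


In the worst case (reverse-sorted), each element shifts past all previous:
  Element 1: 1 shifts
  Element 2: 2 shifts
  Element 3: 3 shifts
  Element 4: 4 shifts
  Element 5: 5 shifts
  ...
  Element 1050: 1050 shifts
Total = 1 + 2 + ... + 1050
= 1051*(1051-1)/2 = 551775


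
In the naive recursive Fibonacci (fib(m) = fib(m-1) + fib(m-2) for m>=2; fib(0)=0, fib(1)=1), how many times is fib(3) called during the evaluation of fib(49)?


Let N(m) = number of times fib(m) is called while evaluating fib(49).
N(49) = 1 (the initial call).
N(48) = 1 (only fib(49) calls it).
For 1 <= m <= 47: fib(m) is called by fib(m+1) and fib(m+2), so
  N(m) = N(m+1) + N(m+2).
fib(0) is called only by fib(2), so N(0) = N(2).
Walk down from m=49:
  N(49)=1, N(48)=1, N(47)=2, N(46)=3, N(45)=5, N(44)=8, N(43)=13, N(42)=21, N(41)=34, N(40)=55, N(39)=89, N(38)=144, N(37)=233, N(36)=377, N(35)=610, N(34)=987, N(33)=1597, N(32)=2584, N(31)=4181, N(30)=6765, N(29)=10946, N(28)=17711, N(27)=28657, N(26)=46368, N(25)=75025, N(24)=121393, N(23)=196418, N(22)=317811, N(21)=514229, N(20)=832040, N(19)=1346269, N(18)=2178309, N(17)=3524578, N(16)=5702887, N(15)=9227465, N(14)=14930352, N(13)=24157817, N(12)=39088169, N(11)=63245986, N(10)=102334155, N(9)=165580141, N(8)=267914296, N(7)=433494437, N(6)=701408733, N(5)=1134903170, N(4)=1836311903, N(3)=2971215073
N(3) = 2971215073


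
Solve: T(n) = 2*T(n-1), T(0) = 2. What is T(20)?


Unrolling:
T(20) = 2*T(19) = 2^2*T(18) = ... = 2^20*T(0)
= 2^20 * 2
= 1048576 * 2 = 2097152


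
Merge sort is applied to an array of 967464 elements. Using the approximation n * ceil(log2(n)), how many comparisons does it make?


Merge sort divides the array into halves recursively.
Number of levels = ceil(log2(967464)) = 20
At each level, approximately n = 967464 comparisons are needed for merging.
Total comparisons ~ n * ceil(log2(n)) = 967464 * 20 = 19349280


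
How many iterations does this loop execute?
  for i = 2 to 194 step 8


The loop variable i takes values starting at 2 and increments by 8 each iteration.
Sequence: i = 2, 10, 18, 26, 34, 42, 50, 58, 66, ...
The upper bound 194 is inclusive, so the count is floor((last - first) / step) + 1:
floor((194 - 2) / 8) + 1 = floor(192/8) + 1 = 24 + 1 = 25


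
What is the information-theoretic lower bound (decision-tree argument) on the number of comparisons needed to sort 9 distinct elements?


A binary decision tree of height h has at most 2^h leaves and needs at least n! of them, so h >= ceil(log2(n!)).
Compute 9! as a running product:
  x2 = 2, x3 = 6, x4 = 24, x5 = 120
  x6 = 720, x7 = 5040, x8 = 40320, x9 = 362880
9! = 362880
Bracket between powers of 2:
  2^18 = 262144 < 362880 <= 524288 = 2^19
So ceil(log2(9!)) = 19


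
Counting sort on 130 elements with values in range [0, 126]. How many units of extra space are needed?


Output array size: 130 (to store sorted result)
Count array size: 127 (one slot per possible value, range 0 to 126)
Total extra space = 130 + 127 = 257


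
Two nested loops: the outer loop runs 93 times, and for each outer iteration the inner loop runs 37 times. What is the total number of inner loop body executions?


Outer loop: 93 iterations
Inner loop: 37 iterations per outer iteration
Total = 93 * 37 = 3441


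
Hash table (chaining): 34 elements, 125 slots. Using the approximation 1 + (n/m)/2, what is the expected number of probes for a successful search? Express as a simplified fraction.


Computing expected probes:
alpha = 34/125
= 1 + alpha/2
= 1 + 34/(2*125)
= (2*125 + 34) / (2*125)
= 284/250 = 142/125


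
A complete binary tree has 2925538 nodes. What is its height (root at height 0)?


In a complete binary tree, level k holds nodes 2^k .. 2^(k+1)-1 (1-indexed).
Height = floor(log2(n)) = floor(log2(2925538)) = 21
Check: 2^21 = 2097152 <= 2925538 < 4194304 = 2^22


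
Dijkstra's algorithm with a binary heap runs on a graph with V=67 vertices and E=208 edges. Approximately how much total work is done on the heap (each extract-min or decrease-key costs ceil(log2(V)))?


Dijkstra with a binary heap: each vertex is extracted once, each edge may relax once.
Each heap operation costs O(log V).
V + E = 67 + 208 = 275
ceil(log2(67)) = 7 (since 2^6 = 64 < 67 <= 128 = 2^7)
Total heap work = (V+E) * ceil(log2(V)) = 275 * 7 = 1925


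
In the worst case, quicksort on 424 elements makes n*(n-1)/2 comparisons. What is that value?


Sum of comparisons per partition:
423 + 422 + ... + 1 + 0
= 424 * (424 - 1) / 2
= 424 * 423 / 2
= 89676


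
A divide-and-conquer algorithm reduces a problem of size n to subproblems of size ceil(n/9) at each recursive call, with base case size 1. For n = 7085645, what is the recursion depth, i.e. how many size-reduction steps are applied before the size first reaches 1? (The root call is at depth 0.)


Each step divides the size by 9 (rounding up); after k steps the size is ceil(n/9^k), which equals 1 exactly when 9^k >= n.
So the depth is the smallest k with 9^k >= 7085645, i.e. ceil(log_9(7085645)).
9^7 = 4782969 < 7085645 <= 43046721 = 9^8
Recursion depth = 8


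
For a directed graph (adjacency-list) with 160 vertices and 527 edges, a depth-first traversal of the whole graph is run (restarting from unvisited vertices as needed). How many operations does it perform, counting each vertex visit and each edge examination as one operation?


A full DFS traversal visits each vertex once and examines each edge once.
V = 160
E = 527
Sum = 160 + 527 = 687


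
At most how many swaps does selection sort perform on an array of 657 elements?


Each of the 656 passes places one element in its final position.
Pass 1: swap minimum into position 0
Pass 2: swap minimum of remaining into position 1
...
Pass 656: last two elements, one swap
Maximum swaps = 657 - 1 = 656


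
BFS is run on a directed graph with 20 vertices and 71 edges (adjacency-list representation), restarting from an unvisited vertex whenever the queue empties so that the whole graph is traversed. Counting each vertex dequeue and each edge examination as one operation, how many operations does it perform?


A full BFS traversal dequeues each vertex exactly once and examines each directed edge exactly once.
V = 20 (vertex processing cost)
E = 71 (edge examination cost)
Total operations proportional to V + E = 20 + 71 = 91


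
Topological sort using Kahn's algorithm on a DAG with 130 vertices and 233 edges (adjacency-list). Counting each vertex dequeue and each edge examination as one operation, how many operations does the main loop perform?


Kahn's algorithm:
  1. Compute in-degrees: O(V + E)
  2. Process queue: each vertex dequeued once (O(V))
     each edge examined once (O(E))
Total = V + E = 130 + 233 = 363


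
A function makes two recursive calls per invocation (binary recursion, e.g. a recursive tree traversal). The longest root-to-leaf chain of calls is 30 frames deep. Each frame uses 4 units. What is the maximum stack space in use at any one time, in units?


Binary recursion: the two calls run one after the other, so only one root-to-leaf chain of frames is on the stack at a time.
Maximum depth (longest chain) = 30 frames
Each frame = 4 units
Max stack space = 30 * 4 = 120


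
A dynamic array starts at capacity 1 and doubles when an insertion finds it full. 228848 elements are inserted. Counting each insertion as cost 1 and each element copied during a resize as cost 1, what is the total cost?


n = 228848
Insertion costs: 228848
Resizes copy 1, 2, 4, ... up to the largest power of 2 that is <= n-1 = 228847, i.e. 131072.
Copy costs = 1 + 2 + 4 + 8 + 16 + 32 + 64 + 128 + 256 + 512 + 1024 + 2048 + 4096 + 8192 + 16384 + 32768 + 65536 + 131072 = 262143
Total = 228848 + 262143 = 490991


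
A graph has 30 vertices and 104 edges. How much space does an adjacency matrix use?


Adjacency matrix: V x V grid of entries
Space = V^2 = 30^2 = 30 * 30 = 900


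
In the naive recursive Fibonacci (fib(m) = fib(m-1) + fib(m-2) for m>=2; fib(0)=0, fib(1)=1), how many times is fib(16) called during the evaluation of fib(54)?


Let N(m) = number of times fib(m) is called while evaluating fib(54).
N(54) = 1 (the initial call).
N(53) = 1 (only fib(54) calls it).
For 1 <= m <= 52: fib(m) is called by fib(m+1) and fib(m+2), so
  N(m) = N(m+1) + N(m+2).
fib(0) is called only by fib(2), so N(0) = N(2).
Walk down from m=54:
  N(54)=1, N(53)=1, N(52)=2, N(51)=3, N(50)=5, N(49)=8, N(48)=13, N(47)=21, N(46)=34, N(45)=55, N(44)=89, N(43)=144, N(42)=233, N(41)=377, N(40)=610, N(39)=987, N(38)=1597, N(37)=2584, N(36)=4181, N(35)=6765, N(34)=10946, N(33)=17711, N(32)=28657, N(31)=46368, N(30)=75025, N(29)=121393, N(28)=196418, N(27)=317811, N(26)=514229, N(25)=832040, N(24)=1346269, N(23)=2178309, N(22)=3524578, N(21)=5702887, N(20)=9227465, N(19)=14930352, N(18)=24157817, N(17)=39088169, N(16)=63245986
N(16) = 63245986


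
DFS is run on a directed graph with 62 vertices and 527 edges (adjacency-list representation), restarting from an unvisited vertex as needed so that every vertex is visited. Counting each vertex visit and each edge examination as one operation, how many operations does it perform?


A full DFS traversal processes each vertex exactly once (push/pop on stack).
Each directed edge is examined once.
V = 62, E = 527
V + E = 589


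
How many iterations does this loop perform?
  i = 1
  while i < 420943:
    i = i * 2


The loop variable doubles each iteration:
i = 1 -> 2 -> 4 -> 8 -> 16 -> 32 -> 64 -> 128 -> 256 -> 512 -> 1024 -> 2048 -> 4096 -> 8192 -> 16384 -> 32768 -> 65536 -> 131072 -> 262144 -> 524288 (stop, 524288 >= 420943)
Number of doublings = ceil(log2(420943)) = 19


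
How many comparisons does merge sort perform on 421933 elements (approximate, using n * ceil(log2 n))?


Recursion depth: ceil(log2(421933)) = 19
Each recursion level merges n = 421933 elements
Total = 421933 * 19 = 8016727


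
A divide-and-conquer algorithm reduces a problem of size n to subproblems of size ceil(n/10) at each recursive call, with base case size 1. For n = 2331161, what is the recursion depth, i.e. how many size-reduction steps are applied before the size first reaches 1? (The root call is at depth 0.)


Each step divides the size by 10 (rounding up); after k steps the size is ceil(n/10^k), which equals 1 exactly when 10^k >= n.
So the depth is the smallest k with 10^k >= 2331161, i.e. ceil(log_10(2331161)).
10^6 = 1000000 < 2331161 <= 10000000 = 10^7
Recursion depth = 7


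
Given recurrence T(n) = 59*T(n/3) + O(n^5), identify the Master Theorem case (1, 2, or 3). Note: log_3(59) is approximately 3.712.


Master Theorem parameters: a=59, b=3, c=5
log_b(a) = 3.712
Compare b^c with a: 3^5 = 243 > 59, so c > log_b(a).
Comparing c=5 vs log_b(a)=3.712:
5 > 3.712 => Case 3
Result: T(n) = O(n^5)
Master Theorem case = 3


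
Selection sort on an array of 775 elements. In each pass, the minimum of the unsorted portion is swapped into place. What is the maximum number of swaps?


Selection sort performs one swap per pass:
  Pass 1: find min in positions 0 to 774, swap with position 0
  Pass 2: find min in positions 1 to 774, swap with position 1
  Pass 3: find min in positions 2 to 774, swap with position 2
  Pass 4: find min in positions 3 to 774, swap with position 3
  Pass 5: find min in positions 4 to 774, swap with position 4
  ... (769 more passes)
Total passes (and swaps) = n - 1 = 775 - 1 = 774


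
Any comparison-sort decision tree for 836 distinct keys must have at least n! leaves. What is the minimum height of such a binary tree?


A binary decision tree of height h has at most 2^h leaves and needs at least n! of them, so h >= ceil(log2(n!)).
836! is far too large to multiply out, so use Stirling's series:
  ln(n!) ~ n ln n - n + (1/2) ln(2 pi n) + 1/(12n)  (error below 1/(360 n^3), negligible here)
  ln(836) = 6.7286286
  n ln n = 836 * 6.7286286 = 5625.1335
  (1/2) ln(2 pi * 836) = (1/2) ln(5252.7429) = 4.2833
  1/(12*836) = 0.0001
  ln(836!) ~ 5625.1335 - 836 + 4.2833 + 0.0001 = 4793.4169
Convert to base 2: log2(836!) = 4793.4169 / ln 2 = 4793.4169 / 0.69314718 = 6915.4388
ceil(6915.4388) = 6916


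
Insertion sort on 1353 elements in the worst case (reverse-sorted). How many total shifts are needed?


In the worst case (reverse-sorted), each element shifts past all previous:
  Element 1: 1 shifts
  Element 2: 2 shifts
  Element 3: 3 shifts
  Element 4: 4 shifts
  Element 5: 5 shifts
  ...
  Element 1352: 1352 shifts
Total = 1 + 2 + ... + 1352
= 1353*(1353-1)/2 = 914628


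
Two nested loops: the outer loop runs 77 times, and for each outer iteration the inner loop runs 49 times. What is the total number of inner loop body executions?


Outer loop: 77 iterations
Inner loop: 49 iterations per outer iteration
Total = 77 * 49 = 3773


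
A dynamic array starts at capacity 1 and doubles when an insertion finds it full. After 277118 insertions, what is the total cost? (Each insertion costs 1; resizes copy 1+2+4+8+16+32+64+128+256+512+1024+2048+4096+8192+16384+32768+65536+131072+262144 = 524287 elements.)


Insertion cost: 277118 (one per element)
Resizes occur just before inserting elements 2, 3, 5, 9, ...
Elements copied at each resize: 1 + 2 + 4 + 8 + 16 + 32 + 64 + 128 + 256 + 512 + 1024 + 2048 + 4096 + 8192 + 16384 + 32768 + 65536 + 131072 + 262144
Sum of copies = 524287 (geometric series: 2^k - 1)
Total = 277118 + 524287 = 801405


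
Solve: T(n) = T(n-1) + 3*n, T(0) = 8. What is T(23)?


Expanding the recurrence:
T(23) = T(22) + 3*23
       = T(21) + 3*22 + 3*23
       ...
       = T(0) + 3*(1 + 2 + ... + 23)
       = 8 + 3 * 23*24/2
       = 8 + 3 * 276
       = 8 + 828 = 836


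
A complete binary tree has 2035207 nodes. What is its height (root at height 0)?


In a complete binary tree, level k holds nodes 2^k .. 2^(k+1)-1 (1-indexed).
Height = floor(log2(n)) = floor(log2(2035207)) = 20
Check: 2^20 = 1048576 <= 2035207 < 2097152 = 2^21


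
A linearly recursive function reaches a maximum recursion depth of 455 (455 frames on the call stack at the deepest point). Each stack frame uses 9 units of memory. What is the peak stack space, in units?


Maximum recursion depth = 455 frames
Memory per frame = 9 units
Total stack space = depth * frame_size
= 455 * 9 = 4095


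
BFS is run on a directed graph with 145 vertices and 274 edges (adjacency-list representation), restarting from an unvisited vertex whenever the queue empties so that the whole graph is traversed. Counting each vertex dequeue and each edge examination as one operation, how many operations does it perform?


A full BFS traversal dequeues each vertex exactly once and examines each directed edge exactly once.
V = 145 (vertex processing cost)
E = 274 (edge examination cost)
Total operations proportional to V + E = 145 + 274 = 419


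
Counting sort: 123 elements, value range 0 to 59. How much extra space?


n = 123 (output array)
k = 60 (count array for 60 distinct values)
Extra space = 123 + 60 = 183


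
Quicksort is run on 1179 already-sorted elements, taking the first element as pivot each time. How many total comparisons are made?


Sum of comparisons per partition:
1178 + 1177 + ... + 1 + 0
= 1179 * (1179 - 1) / 2
= 1179 * 1178 / 2
= 694431


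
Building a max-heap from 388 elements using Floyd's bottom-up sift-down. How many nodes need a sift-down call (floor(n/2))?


In a heap of 388 elements (0-indexed array):
  Last element index: 387
  Parent of last element: floor((387 - 1) / 2) = 193
  Internal nodes: indices 0 to 193
  Count = floor(388/2) = 194


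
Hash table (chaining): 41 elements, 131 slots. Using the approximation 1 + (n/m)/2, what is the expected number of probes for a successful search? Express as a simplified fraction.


Computing expected probes:
alpha = 41/131
= 1 + alpha/2
= 1 + 41/(2*131)
= (2*131 + 41) / (2*131)
= 303/262


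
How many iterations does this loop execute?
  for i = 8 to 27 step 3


The loop variable i takes values starting at 8 and increments by 3 each iteration.
Sequence: i = 8, 11, 14, 17, 20, 23, 26
The upper bound 27 is inclusive, so the count is floor((last - first) / step) + 1:
floor((27 - 8) / 3) + 1 = floor(19/3) + 1 = 6 + 1 = 7


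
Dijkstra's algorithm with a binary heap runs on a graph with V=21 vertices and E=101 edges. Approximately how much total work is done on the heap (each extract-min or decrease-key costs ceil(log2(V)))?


Dijkstra with a binary heap: each vertex is extracted once, each edge may relax once.
Each heap operation costs O(log V).
V + E = 21 + 101 = 122
ceil(log2(21)) = 5 (since 2^4 = 16 < 21 <= 32 = 2^5)
Total heap work = (V+E) * ceil(log2(V)) = 122 * 5 = 610


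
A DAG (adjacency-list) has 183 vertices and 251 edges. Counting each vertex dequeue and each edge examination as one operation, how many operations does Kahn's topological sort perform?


V = 183 (vertex processing)
E = 251 (edge processing)
V + E = 183 + 251 = 434


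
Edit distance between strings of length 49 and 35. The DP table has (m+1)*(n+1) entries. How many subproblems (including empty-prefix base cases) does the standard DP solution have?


The table includes base cases (empty prefixes).
Rows: (m+1) = 50
Columns: (n+1) = 36
Total = 50 * 36 = 1800


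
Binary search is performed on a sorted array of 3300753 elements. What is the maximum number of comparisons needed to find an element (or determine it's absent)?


Binary search halves the search space each comparison:
  Step 1: search space = 3300753 -> 1650376
  Step 2: search space = 1650376 -> 825188
  Step 3: search space = 825188 -> 412594
  Step 4: search space = 412594 -> 206297
  Step 5: search space = 206297 -> 103148
  Step 6: search space = 103148 -> 51574
  Step 7: search space = 51574 -> 25787
  Step 8: search space = 25787 -> 12893
  Step 9: search space = 12893 -> 6446
  Step 10: search space = 6446 -> 3223
  Step 11: search space = 3223 -> 1611
  Step 12: search space = 1611 -> 805
  Step 13: search space = 805 -> 402
  Step 14: search space = 402 -> 201
  Step 15: search space = 201 -> 100
  Step 16: search space = 100 -> 50
  Step 17: search space = 50 -> 25
  Step 18: search space = 25 -> 12
  Step 19: search space = 12 -> 6
  Step 20: search space = 6 -> 3
  Step 21: search space = 3 -> 1
  Step 22: search space = 1 (final check)
Maximum comparisons = floor(log2(3300753)) + 1 = 21 + 1 = 22


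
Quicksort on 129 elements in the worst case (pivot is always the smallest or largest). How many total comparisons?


In the worst case, each partition step picks the worst pivot:
  Partition 1: 128 comparisons (n-1 elements to compare)
  Partition 2: 127 comparisons
  Partition 3: 126 comparisons
  Partition 4: 125 comparisons
  Partition 5: 124 comparisons
  ...
  Last partition: 0 comparisons
Total = (n-1) + (n-2) + ... + 1 + 0 = n*(n-1)/2
= 129*128/2 = 8256


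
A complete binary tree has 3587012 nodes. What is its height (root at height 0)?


In a complete binary tree, level k holds nodes 2^k .. 2^(k+1)-1 (1-indexed).
Height = floor(log2(n)) = floor(log2(3587012)) = 21
Check: 2^21 = 2097152 <= 3587012 < 4194304 = 2^22


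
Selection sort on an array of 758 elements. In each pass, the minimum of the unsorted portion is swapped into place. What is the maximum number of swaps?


Selection sort performs one swap per pass:
  Pass 1: find min in positions 0 to 757, swap with position 0
  Pass 2: find min in positions 1 to 757, swap with position 1
  Pass 3: find min in positions 2 to 757, swap with position 2
  Pass 4: find min in positions 3 to 757, swap with position 3
  Pass 5: find min in positions 4 to 757, swap with position 4
  ... (752 more passes)
Total passes (and swaps) = n - 1 = 758 - 1 = 757


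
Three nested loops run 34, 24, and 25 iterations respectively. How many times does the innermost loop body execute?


Loop 1 (outermost): 34 iterations
Loop 2 (middle): 24 iterations per outer
Loop 3 (innermost): 25 iterations per middle
Total = 34 * 24 * 25 = 20400


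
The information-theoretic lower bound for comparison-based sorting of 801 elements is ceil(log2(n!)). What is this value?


A binary decision tree of height h has at most 2^h leaves and needs at least n! of them, so h >= ceil(log2(n!)).
801! is far too large to multiply out, so use Stirling's series:
  ln(n!) ~ n ln n - n + (1/2) ln(2 pi n) + 1/(12n)  (error below 1/(360 n^3), negligible here)
  ln(801) = 6.6858609
  n ln n = 801 * 6.6858609 = 5355.3746
  (1/2) ln(2 pi * 801) = (1/2) ln(5032.8314) = 4.2619
  1/(12*801) = 0.0001
  ln(801!) ~ 5355.3746 - 801 + 4.2619 + 0.0001 = 4558.6366
Convert to base 2: log2(801!) = 4558.6366 / ln 2 = 4558.6366 / 0.69314718 = 6576.7224
ceil(6576.7224) = 6577


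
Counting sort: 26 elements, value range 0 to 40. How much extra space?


n = 26 (output array)
k = 41 (count array for 41 distinct values)
Extra space = 26 + 41 = 67


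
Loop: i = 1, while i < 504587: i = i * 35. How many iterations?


i multiplies by 35 each step:
i = 1 -> 35 -> 1225 -> 42875 -> 1500625 (stop)
Iterations = ceil(log_35(504587)) = 4


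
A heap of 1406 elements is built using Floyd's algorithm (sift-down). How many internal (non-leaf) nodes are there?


Leaf nodes occupy roughly half the array.
Sift-down is called for each internal node, starting from the last one.
Internal nodes = floor(n/2) = floor(1406/2) = 703


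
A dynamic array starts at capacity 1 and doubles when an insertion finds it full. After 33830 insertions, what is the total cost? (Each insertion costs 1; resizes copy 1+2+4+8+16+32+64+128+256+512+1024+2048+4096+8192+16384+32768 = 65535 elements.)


Insertion cost: 33830 (one per element)
Resizes occur just before inserting elements 2, 3, 5, 9, ...
Elements copied at each resize: 1 + 2 + 4 + 8 + 16 + 32 + 64 + 128 + 256 + 512 + 1024 + 2048 + 4096 + 8192 + 16384 + 32768
Sum of copies = 65535 (geometric series: 2^k - 1)
Total = 33830 + 65535 = 99365


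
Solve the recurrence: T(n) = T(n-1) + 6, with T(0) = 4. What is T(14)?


Unrolling the recurrence:
T(14) = T(13) + 6
       = T(12) + 6 + 6
       = T(11) + 6*3
       ...
       = T(0) + 6*14
       = 4 + 84 = 88


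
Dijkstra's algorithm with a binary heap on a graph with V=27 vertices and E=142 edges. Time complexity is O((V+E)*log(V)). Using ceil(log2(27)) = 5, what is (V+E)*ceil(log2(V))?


Dijkstra with a binary heap: each vertex is extracted once, each edge may relax once.
Each heap operation costs O(log V).
V + E = 27 + 142 = 169
ceil(log2(27)) = 5 (since 2^4 = 16 < 27 <= 32 = 2^5)
Total heap work = (V+E) * ceil(log2(V)) = 169 * 5 = 845


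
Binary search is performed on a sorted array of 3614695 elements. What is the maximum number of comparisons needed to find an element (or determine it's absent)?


Binary search halves the search space each comparison:
  Step 1: search space = 3614695 -> 1807347
  Step 2: search space = 1807347 -> 903673
  Step 3: search space = 903673 -> 451836
  Step 4: search space = 451836 -> 225918
  Step 5: search space = 225918 -> 112959
  Step 6: search space = 112959 -> 56479
  Step 7: search space = 56479 -> 28239
  Step 8: search space = 28239 -> 14119
  Step 9: search space = 14119 -> 7059
  Step 10: search space = 7059 -> 3529
  Step 11: search space = 3529 -> 1764
  Step 12: search space = 1764 -> 882
  Step 13: search space = 882 -> 441
  Step 14: search space = 441 -> 220
  Step 15: search space = 220 -> 110
  Step 16: search space = 110 -> 55
  Step 17: search space = 55 -> 27
  Step 18: search space = 27 -> 13
  Step 19: search space = 13 -> 6
  Step 20: search space = 6 -> 3
  Step 21: search space = 3 -> 1
  Step 22: search space = 1 (final check)
Maximum comparisons = floor(log2(3614695)) + 1 = 21 + 1 = 22


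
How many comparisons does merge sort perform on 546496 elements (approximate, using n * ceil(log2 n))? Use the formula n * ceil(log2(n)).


Recursion depth: ceil(log2(546496)) = 20
Each recursion level merges n = 546496 elements
Total = 546496 * 20 = 10929920


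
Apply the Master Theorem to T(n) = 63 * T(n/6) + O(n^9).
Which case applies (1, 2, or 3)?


The Master Theorem: T(n) = a*T(n/b) + O(n^c)
  a = 63, b = 6, c = 9
log_b(a) = log_6(63) ~ 2.312
Compare b^c with a: 6^9 = 10077696 > 63, so c > log_b(a).
Since c > log_b(a), Case 3 applies.
T(n) = O(n^9)
Master Theorem case = 3


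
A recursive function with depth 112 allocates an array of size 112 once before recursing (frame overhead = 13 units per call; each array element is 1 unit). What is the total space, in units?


Array allocation: 112 units (allocated once)
Stack frames: 112 deep * 13 per frame = 1456 units
Total = 112 + 1456 = 1568


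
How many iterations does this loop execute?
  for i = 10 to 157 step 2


The loop variable i takes values starting at 10 and increments by 2 each iteration.
Sequence: i = 10, 12, 14, 16, 18, 20, 22, 24, 26, ...
The upper bound 157 is inclusive, so the count is floor((last - first) / step) + 1:
floor((157 - 10) / 2) + 1 = floor(147/2) + 1 = 73 + 1 = 74


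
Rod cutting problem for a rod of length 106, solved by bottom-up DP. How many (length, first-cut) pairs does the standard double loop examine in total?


For each subproblem length i = 1..106, the inner loop considers i possible first cuts.
Total = 1 + 2 + ... + 106
= 106*(106+1)/2
= 106*107/2 = 5671


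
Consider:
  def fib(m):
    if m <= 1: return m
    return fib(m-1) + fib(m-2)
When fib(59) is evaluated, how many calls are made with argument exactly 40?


Let N(m) = number of times fib(m) is called while evaluating fib(59).
N(59) = 1 (the initial call).
N(58) = 1 (only fib(59) calls it).
For 1 <= m <= 57: fib(m) is called by fib(m+1) and fib(m+2), so
  N(m) = N(m+1) + N(m+2).
fib(0) is called only by fib(2), so N(0) = N(2).
Walk down from m=59:
  N(59)=1, N(58)=1, N(57)=2, N(56)=3, N(55)=5, N(54)=8, N(53)=13, N(52)=21, N(51)=34, N(50)=55, N(49)=89, N(48)=144, N(47)=233, N(46)=377, N(45)=610, N(44)=987, N(43)=1597, N(42)=2584, N(41)=4181, N(40)=6765
N(40) = 6765


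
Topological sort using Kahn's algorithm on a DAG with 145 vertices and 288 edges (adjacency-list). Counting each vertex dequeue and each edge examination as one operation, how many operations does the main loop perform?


Kahn's algorithm:
  1. Compute in-degrees: O(V + E)
  2. Process queue: each vertex dequeued once (O(V))
     each edge examined once (O(E))
Total = V + E = 145 + 288 = 433


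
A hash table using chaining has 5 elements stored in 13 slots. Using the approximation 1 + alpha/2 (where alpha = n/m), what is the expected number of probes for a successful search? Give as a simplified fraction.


Load factor alpha = n/m = 5/13
Expected probes = 1 + alpha/2 = 1 + 5/(2*13)
= 1 + 5/26
= 26/26 + 5/26
= 31/26


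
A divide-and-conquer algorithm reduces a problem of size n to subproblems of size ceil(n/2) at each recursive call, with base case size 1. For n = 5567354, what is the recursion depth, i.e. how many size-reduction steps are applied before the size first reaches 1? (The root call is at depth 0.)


Each step divides the size by 2 (rounding up); after k steps the size is ceil(n/2^k), which equals 1 exactly when 2^k >= n.
So the depth is the smallest k with 2^k >= 5567354, i.e. ceil(log_2(5567354)).
2^22 = 4194304 < 5567354 <= 8388608 = 2^23
Recursion depth = 23


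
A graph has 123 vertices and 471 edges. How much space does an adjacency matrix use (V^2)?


Adjacency matrix: V x V grid of entries
Space = V^2 = 123^2 = 123 * 123 = 15129


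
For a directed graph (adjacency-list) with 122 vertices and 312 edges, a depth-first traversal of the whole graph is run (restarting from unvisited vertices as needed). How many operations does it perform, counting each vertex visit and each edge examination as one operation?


A full DFS traversal visits each vertex once and examines each edge once.
V = 122
E = 312
Sum = 122 + 312 = 434


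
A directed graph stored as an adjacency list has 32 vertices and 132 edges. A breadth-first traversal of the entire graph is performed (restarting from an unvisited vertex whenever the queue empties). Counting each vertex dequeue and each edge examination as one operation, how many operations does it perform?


A full BFS traversal dequeues each vertex once and examines each edge once.
Vertex visits: 32
Edge visits: 132
V + E = 32 + 132 = 164


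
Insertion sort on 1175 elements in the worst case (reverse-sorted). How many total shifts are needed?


In the worst case (reverse-sorted), each element shifts past all previous:
  Element 1: 1 shifts
  Element 2: 2 shifts
  Element 3: 3 shifts
  Element 4: 4 shifts
  Element 5: 5 shifts
  ...
  Element 1174: 1174 shifts
Total = 1 + 2 + ... + 1174
= 1175*(1175-1)/2 = 689725


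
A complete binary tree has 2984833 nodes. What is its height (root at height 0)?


In a complete binary tree, level k holds nodes 2^k .. 2^(k+1)-1 (1-indexed).
Height = floor(log2(n)) = floor(log2(2984833)) = 21
Check: 2^21 = 2097152 <= 2984833 < 4194304 = 2^22


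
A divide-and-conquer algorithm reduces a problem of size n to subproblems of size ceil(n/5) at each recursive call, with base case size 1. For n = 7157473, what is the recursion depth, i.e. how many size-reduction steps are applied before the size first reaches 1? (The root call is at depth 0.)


Each step divides the size by 5 (rounding up); after k steps the size is ceil(n/5^k), which equals 1 exactly when 5^k >= n.
So the depth is the smallest k with 5^k >= 7157473, i.e. ceil(log_5(7157473)).
5^9 = 1953125 < 7157473 <= 9765625 = 5^10
Recursion depth = 10


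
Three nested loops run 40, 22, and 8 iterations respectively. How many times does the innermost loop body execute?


Loop 1 (outermost): 40 iterations
Loop 2 (middle): 22 iterations per outer
Loop 3 (innermost): 8 iterations per middle
Total = 40 * 22 * 8 = 7040


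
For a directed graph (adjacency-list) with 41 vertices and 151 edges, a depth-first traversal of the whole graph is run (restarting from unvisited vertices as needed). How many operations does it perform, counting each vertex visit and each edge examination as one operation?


A full DFS traversal visits each vertex once and examines each edge once.
V = 41
E = 151
Sum = 41 + 151 = 192


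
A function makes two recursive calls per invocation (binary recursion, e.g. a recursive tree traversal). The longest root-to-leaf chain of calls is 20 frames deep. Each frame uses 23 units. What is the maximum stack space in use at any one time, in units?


Binary recursion: the two calls run one after the other, so only one root-to-leaf chain of frames is on the stack at a time.
Maximum depth (longest chain) = 20 frames
Each frame = 23 units
Max stack space = 20 * 23 = 460


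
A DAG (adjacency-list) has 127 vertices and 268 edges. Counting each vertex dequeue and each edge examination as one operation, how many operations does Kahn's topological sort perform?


V = 127 (vertex processing)
E = 268 (edge processing)
V + E = 127 + 268 = 395


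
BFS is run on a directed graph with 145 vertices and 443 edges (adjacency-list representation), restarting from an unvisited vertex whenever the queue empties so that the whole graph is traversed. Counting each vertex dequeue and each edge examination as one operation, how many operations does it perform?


A full BFS traversal dequeues each vertex exactly once and examines each directed edge exactly once.
V = 145 (vertex processing cost)
E = 443 (edge examination cost)
Total operations proportional to V + E = 145 + 443 = 588


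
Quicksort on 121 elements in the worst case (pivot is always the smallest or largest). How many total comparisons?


In the worst case, each partition step picks the worst pivot:
  Partition 1: 120 comparisons (n-1 elements to compare)
  Partition 2: 119 comparisons
  Partition 3: 118 comparisons
  Partition 4: 117 comparisons
  Partition 5: 116 comparisons
  ...
  Last partition: 0 comparisons
Total = (n-1) + (n-2) + ... + 1 + 0 = n*(n-1)/2
= 121*120/2 = 7260


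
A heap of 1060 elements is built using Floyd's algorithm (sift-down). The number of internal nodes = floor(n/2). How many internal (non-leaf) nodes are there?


Leaf nodes occupy roughly half the array.
Sift-down is called for each internal node, starting from the last one.
Internal nodes = floor(n/2) = floor(1060/2) = 530


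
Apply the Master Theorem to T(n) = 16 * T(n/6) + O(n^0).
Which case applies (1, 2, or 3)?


The Master Theorem: T(n) = a*T(n/b) + O(n^c)
  a = 16, b = 6, c = 0
log_b(a) = log_6(16) ~ 1.547
Compare b^c with a: 6^0 = 1 < 16, so c < log_b(a).
Since c < log_b(a), Case 1 applies.
T(n) = O(n^(log_6 16)) ~ O(n^1.547)
Master Theorem case = 1


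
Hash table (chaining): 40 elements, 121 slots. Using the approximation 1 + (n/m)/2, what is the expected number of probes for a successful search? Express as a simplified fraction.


Computing expected probes:
alpha = 40/121
= 1 + alpha/2
= 1 + 40/(2*121)
= (2*121 + 40) / (2*121)
= 282/242 = 141/121


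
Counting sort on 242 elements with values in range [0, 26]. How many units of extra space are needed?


Output array size: 242 (to store sorted result)
Count array size: 27 (one slot per possible value, range 0 to 26)
Total extra space = 242 + 27 = 269


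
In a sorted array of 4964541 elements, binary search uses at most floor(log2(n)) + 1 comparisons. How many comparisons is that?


Halving sequence: 4964541 -> 2482270 -> 1241135 -> 620567 -> 310283 -> 155141 -> 77570 -> 38785 -> 19392 -> 9696 -> 4848 -> 2424 -> 1212 -> 606 -> 303 -> 151 -> 75 -> 37 -> 18 -> 9 -> 4 -> 2 -> 1
Number of halvings = 22
Max comparisons = 22 + 1 = 23


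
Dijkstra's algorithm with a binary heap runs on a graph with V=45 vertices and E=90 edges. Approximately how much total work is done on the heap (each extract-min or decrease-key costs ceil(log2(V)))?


Dijkstra with a binary heap: each vertex is extracted once, each edge may relax once.
Each heap operation costs O(log V).
V + E = 45 + 90 = 135
ceil(log2(45)) = 6 (since 2^5 = 32 < 45 <= 64 = 2^6)
Total heap work = (V+E) * ceil(log2(V)) = 135 * 6 = 810


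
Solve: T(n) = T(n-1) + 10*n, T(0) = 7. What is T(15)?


Expanding the recurrence:
T(15) = T(14) + 10*15
       = T(13) + 10*14 + 10*15
       ...
       = T(0) + 10*(1 + 2 + ... + 15)
       = 7 + 10 * 15*16/2
       = 7 + 10 * 120
       = 7 + 1200 = 1207


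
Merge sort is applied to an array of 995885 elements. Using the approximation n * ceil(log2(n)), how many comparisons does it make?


Merge sort divides the array into halves recursively.
Number of levels = ceil(log2(995885)) = 20
At each level, approximately n = 995885 comparisons are needed for merging.
Total comparisons ~ n * ceil(log2(n)) = 995885 * 20 = 19917700


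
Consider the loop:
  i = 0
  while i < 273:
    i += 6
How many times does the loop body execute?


Starting at i = 0, each iteration adds 6.
Iterations until i >= 273:
  Iteration 1: i = 0 -> i = 6
  Iteration 2: i = 6 -> i = 12
  Iteration 3: i = 12 -> i = 18
  Iteration 4: i = 18 -> i = 24
  Iteration 5: i = 24 -> i = 30
  Iteration 6: i = 30 -> i = 36
  Iteration 7: i = 36 -> i = 42
  Iteration 8: i = 42 -> i = 48
  ... continuing ...
Total iterations = ceil(273/6) = 46


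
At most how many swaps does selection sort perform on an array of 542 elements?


Each of the 541 passes places one element in its final position.
Pass 1: swap minimum into position 0
Pass 2: swap minimum of remaining into position 1
...
Pass 541: last two elements, one swap
Maximum swaps = 542 - 1 = 541


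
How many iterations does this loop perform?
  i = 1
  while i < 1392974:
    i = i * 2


The loop variable doubles each iteration:
i = 1 -> 2 -> 4 -> 8 -> 16 -> 32 -> 64 -> 128 -> 256 -> 512 -> 1024 -> 2048 -> 4096 -> 8192 -> 16384 -> 32768 -> 65536 -> 131072 -> 262144 -> 524288 -> 1048576 -> 2097152 (stop, 2097152 >= 1392974)
Number of doublings = ceil(log2(1392974)) = 21


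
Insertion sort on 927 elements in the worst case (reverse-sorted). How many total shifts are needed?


In the worst case (reverse-sorted), each element shifts past all previous:
  Element 1: 1 shifts
  Element 2: 2 shifts
  Element 3: 3 shifts
  Element 4: 4 shifts
  Element 5: 5 shifts
  ...
  Element 926: 926 shifts
Total = 1 + 2 + ... + 926
= 927*(927-1)/2 = 429201


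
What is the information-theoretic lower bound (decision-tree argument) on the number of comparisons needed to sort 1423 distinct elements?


A binary decision tree of height h has at most 2^h leaves and needs at least n! of them, so h >= ceil(log2(n!)).
1423! is far too large to multiply out, so use Stirling's series:
  ln(n!) ~ n ln n - n + (1/2) ln(2 pi n) + 1/(12n)  (error below 1/(360 n^3), negligible here)
  ln(1423) = 7.2605226
  n ln n = 1423 * 7.2605226 = 10331.7237
  (1/2) ln(2 pi * 1423) = (1/2) ln(8940.9727) = 4.5492
  1/(12*1423) = 0.0001
  ln(1423!) ~ 10331.7237 - 1423 + 4.5492 + 0.0001 = 8913.2730
Convert to base 2: log2(1423!) = 8913.2730 / ln 2 = 8913.2730 / 0.69314718 = 12859.1348
ceil(12859.1348) = 12860


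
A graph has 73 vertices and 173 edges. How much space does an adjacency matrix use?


Adjacency matrix: V x V grid of entries
Space = V^2 = 73^2 = 73 * 73 = 5329


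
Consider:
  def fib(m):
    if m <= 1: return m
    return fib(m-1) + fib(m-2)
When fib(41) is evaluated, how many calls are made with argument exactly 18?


Let N(m) = number of times fib(m) is called while evaluating fib(41).
N(41) = 1 (the initial call).
N(40) = 1 (only fib(41) calls it).
For 1 <= m <= 39: fib(m) is called by fib(m+1) and fib(m+2), so
  N(m) = N(m+1) + N(m+2).
fib(0) is called only by fib(2), so N(0) = N(2).
Walk down from m=41:
  N(41)=1, N(40)=1, N(39)=2, N(38)=3, N(37)=5, N(36)=8, N(35)=13, N(34)=21, N(33)=34, N(32)=55, N(31)=89, N(30)=144, N(29)=233, N(28)=377, N(27)=610, N(26)=987, N(25)=1597, N(24)=2584, N(23)=4181, N(22)=6765, N(21)=10946, N(20)=17711, N(19)=28657, N(18)=46368
N(18) = 46368


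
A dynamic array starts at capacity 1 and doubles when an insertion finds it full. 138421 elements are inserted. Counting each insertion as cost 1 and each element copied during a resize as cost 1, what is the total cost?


n = 138421
Insertion costs: 138421
Resizes copy 1, 2, 4, ... up to the largest power of 2 that is <= n-1 = 138420, i.e. 131072.
Copy costs = 1 + 2 + 4 + 8 + 16 + 32 + 64 + 128 + 256 + 512 + 1024 + 2048 + 4096 + 8192 + 16384 + 32768 + 65536 + 131072 = 262143
Total = 138421 + 262143 = 400564


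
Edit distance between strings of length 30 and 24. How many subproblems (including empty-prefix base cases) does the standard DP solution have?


The table includes base cases (empty prefixes).
Rows: (m+1) = 31
Columns: (n+1) = 25
Total = 31 * 25 = 775


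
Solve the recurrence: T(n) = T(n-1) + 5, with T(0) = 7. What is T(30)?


Unrolling the recurrence:
T(30) = T(29) + 5
       = T(28) + 5 + 5
       = T(27) + 5*3
       ...
       = T(0) + 5*30
       = 7 + 150 = 157


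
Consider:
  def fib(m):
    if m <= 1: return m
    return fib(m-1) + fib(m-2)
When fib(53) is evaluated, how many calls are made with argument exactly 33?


Let N(m) = number of times fib(m) is called while evaluating fib(53).
N(53) = 1 (the initial call).
N(52) = 1 (only fib(53) calls it).
For 1 <= m <= 51: fib(m) is called by fib(m+1) and fib(m+2), so
  N(m) = N(m+1) + N(m+2).
fib(0) is called only by fib(2), so N(0) = N(2).
Walk down from m=53:
  N(53)=1, N(52)=1, N(51)=2, N(50)=3, N(49)=5, N(48)=8, N(47)=13, N(46)=21, N(45)=34, N(44)=55, N(43)=89, N(42)=144, N(41)=233, N(40)=377, N(39)=610, N(38)=987, N(37)=1597, N(36)=2584, N(35)=4181, N(34)=6765, N(33)=10946
N(33) = 10946


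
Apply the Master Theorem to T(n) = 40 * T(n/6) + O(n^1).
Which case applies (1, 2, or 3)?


The Master Theorem: T(n) = a*T(n/b) + O(n^c)
  a = 40, b = 6, c = 1
log_b(a) = log_6(40) ~ 2.059
Compare b^c with a: 6^1 = 6 < 40, so c < log_b(a).
Since c < log_b(a), Case 1 applies.
T(n) = O(n^(log_6 40)) ~ O(n^2.059)
Master Theorem case = 1
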